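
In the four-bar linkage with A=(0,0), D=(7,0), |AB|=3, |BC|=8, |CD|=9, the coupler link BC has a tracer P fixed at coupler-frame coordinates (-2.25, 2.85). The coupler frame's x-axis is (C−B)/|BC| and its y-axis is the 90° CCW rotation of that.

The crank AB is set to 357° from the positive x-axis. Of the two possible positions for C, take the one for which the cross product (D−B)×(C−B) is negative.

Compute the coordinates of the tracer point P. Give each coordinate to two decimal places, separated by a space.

5.79 2.16

A=(0,0), D=(7.00,0)
B = A + 3.00·(cos357°, sin357°) = (2.9959, -0.1570)
|BD| = 4.0072
circle(B,8.00) ∩ circle(D,9.00): a=-0.1176, h=7.9991
  candidates: C₊=(2.5650,7.8314) cross=32.054; C₋=(3.1918,-8.1546) cross=-32.054
  mode - wants cross < 0 → take C=(3.1918,-8.1546) (cross=-32.054)
ex = (C−B)/|BC| = (0.0245,-0.9997); ey = (0.9997,0.0245)
P = B + -2.25·ex + 2.85·ey = (5.7899,2.1621)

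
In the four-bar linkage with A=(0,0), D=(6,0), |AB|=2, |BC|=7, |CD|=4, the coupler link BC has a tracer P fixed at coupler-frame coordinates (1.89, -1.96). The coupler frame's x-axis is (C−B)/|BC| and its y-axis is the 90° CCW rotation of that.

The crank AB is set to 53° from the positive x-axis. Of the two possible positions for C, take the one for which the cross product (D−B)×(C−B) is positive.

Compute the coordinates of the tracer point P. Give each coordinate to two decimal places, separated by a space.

3.55 0.22

A=(0,0), D=(6.00,0)
B = A + 2.00·(cos53°, sin53°) = (1.2036, 1.5973)
|BD| = 5.0553
circle(B,7.00) ∩ circle(D,4.00): a=5.7915, h=3.9317
  candidates: C₊=(7.9407,3.4976) cross=19.876; C₋=(5.4563,-3.9629) cross=-19.876
  mode + wants cross > 0 → take C=(7.9407,3.4976) (cross=19.876)
ex = (C−B)/|BC| = (0.9624,0.2715); ey = (-0.2715,0.9624)
P = B + 1.89·ex + -1.96·ey = (3.5548,0.2240)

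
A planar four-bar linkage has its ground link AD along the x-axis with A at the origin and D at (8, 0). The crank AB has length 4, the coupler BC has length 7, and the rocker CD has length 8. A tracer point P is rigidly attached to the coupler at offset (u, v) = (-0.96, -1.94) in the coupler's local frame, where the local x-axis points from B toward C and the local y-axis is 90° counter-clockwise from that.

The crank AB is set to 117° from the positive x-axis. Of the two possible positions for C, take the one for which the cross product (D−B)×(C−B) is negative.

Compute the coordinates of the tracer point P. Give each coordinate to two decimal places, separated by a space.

A=(0,0), D=(8.00,0)
B = A + 4.00·(cos117°, sin117°) = (-1.8160, 3.5640)
|BD| = 10.4430
circle(B,7.00) ∩ circle(D,8.00): a=4.5033, h=5.3591
  candidates: C₊=(4.2459,7.0645) cross=55.965; C₋=(0.5880,-3.0103) cross=-55.965
  mode - wants cross < 0 → take C=(0.5880,-3.0103) (cross=-55.965)
ex = (C−B)/|BC| = (0.3434,-0.9392); ey = (0.9392,0.3434)
P = B + -0.96·ex + -1.94·ey = (-3.9677,3.7994)

-3.97 3.80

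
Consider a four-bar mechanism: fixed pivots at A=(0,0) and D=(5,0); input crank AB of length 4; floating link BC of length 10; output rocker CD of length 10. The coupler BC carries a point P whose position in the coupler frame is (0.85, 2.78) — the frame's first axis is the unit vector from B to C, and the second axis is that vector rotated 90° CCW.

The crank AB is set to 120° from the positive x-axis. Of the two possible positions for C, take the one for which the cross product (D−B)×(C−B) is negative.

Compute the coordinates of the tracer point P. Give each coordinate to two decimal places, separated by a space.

0.73 2.45

A=(0,0), D=(5.00,0)
B = A + 4.00·(cos120°, sin120°) = (-2.0000, 3.4641)
|BD| = 7.8102
circle(B,10.00) ∩ circle(D,10.00): a=3.9051, h=9.2060
  candidates: C₊=(5.5832,9.9830) cross=71.901; C₋=(-2.5832,-6.5189) cross=-71.901
  mode - wants cross < 0 → take C=(-2.5832,-6.5189) (cross=-71.901)
ex = (C−B)/|BC| = (-0.0583,-0.9983); ey = (0.9983,-0.0583)
P = B + 0.85·ex + 2.78·ey = (0.7257,2.4534)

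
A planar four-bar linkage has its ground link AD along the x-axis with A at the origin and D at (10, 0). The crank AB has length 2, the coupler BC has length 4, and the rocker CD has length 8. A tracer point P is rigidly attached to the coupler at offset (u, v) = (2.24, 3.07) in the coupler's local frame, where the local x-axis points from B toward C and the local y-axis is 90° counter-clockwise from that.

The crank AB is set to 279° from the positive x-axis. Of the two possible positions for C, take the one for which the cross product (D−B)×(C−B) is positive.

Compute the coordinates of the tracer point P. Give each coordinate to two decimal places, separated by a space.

-1.38 1.43

A=(0,0), D=(10.00,0)
B = A + 2.00·(cos279°, sin279°) = (0.3129, -1.9754)
|BD| = 9.8865
circle(B,4.00) ∩ circle(D,8.00): a=2.5157, h=3.1099
  candidates: C₊=(2.1565,1.5744) cross=30.746; C₋=(3.3992,-4.5199) cross=-30.746
  mode + wants cross > 0 → take C=(2.1565,1.5744) (cross=30.746)
ex = (C−B)/|BC| = (0.4609,0.8875); ey = (-0.8875,0.4609)
P = B + 2.24·ex + 3.07·ey = (-1.3792,1.4275)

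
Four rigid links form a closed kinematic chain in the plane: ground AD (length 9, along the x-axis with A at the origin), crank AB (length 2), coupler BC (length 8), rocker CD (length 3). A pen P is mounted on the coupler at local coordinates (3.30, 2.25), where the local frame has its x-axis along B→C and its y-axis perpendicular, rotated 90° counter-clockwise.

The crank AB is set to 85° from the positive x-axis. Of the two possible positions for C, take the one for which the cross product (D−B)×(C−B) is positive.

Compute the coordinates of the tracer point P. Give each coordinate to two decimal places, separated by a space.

A=(0,0), D=(9.00,0)
B = A + 2.00·(cos85°, sin85°) = (0.1743, 1.9924)
|BD| = 9.0478
circle(B,8.00) ∩ circle(D,3.00): a=7.5633, h=2.6070
  candidates: C₊=(8.1260,2.8699) cross=23.587; C₋=(6.9779,-2.2161) cross=-23.587
  mode + wants cross > 0 → take C=(8.1260,2.8699) (cross=23.587)
ex = (C−B)/|BC| = (0.9940,0.1097); ey = (-0.1097,0.9940)
P = B + 3.30·ex + 2.25·ey = (3.2076,4.5908)

3.21 4.59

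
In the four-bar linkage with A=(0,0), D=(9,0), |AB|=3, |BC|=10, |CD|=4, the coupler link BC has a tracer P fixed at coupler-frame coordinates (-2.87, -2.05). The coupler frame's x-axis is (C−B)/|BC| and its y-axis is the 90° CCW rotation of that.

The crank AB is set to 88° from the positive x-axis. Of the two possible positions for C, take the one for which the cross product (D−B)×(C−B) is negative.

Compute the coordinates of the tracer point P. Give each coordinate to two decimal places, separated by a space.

-3.40 3.41

A=(0,0), D=(9.00,0)
B = A + 3.00·(cos88°, sin88°) = (0.1047, 2.9982)
|BD| = 9.3870
circle(B,10.00) ∩ circle(D,4.00): a=9.1678, h=3.9940
  candidates: C₊=(10.0679,3.8548) cross=37.492; C₋=(7.5166,-3.7148) cross=-37.492
  mode - wants cross < 0 → take C=(7.5166,-3.7148) (cross=-37.492)
ex = (C−B)/|BC| = (0.7412,-0.6713); ey = (0.6713,0.7412)
P = B + -2.87·ex + -2.05·ey = (-3.3987,3.4053)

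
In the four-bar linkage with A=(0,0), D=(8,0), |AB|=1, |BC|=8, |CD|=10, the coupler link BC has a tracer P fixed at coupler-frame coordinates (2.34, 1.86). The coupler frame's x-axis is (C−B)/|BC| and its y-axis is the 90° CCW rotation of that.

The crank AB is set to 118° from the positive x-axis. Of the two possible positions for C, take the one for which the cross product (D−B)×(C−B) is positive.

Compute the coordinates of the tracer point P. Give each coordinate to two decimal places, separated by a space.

-1.34 3.74

A=(0,0), D=(8.00,0)
B = A + 1.00·(cos118°, sin118°) = (-0.4695, 0.8829)
|BD| = 8.5154
circle(B,8.00) ∩ circle(D,10.00): a=2.1439, h=7.7074
  candidates: C₊=(2.4620,8.3265) cross=65.631; C₋=(0.8637,-7.0052) cross=-65.631
  mode + wants cross > 0 → take C=(2.4620,8.3265) (cross=65.631)
ex = (C−B)/|BC| = (0.3664,0.9304); ey = (-0.9304,0.3664)
P = B + 2.34·ex + 1.86·ey = (-1.3426,3.7418)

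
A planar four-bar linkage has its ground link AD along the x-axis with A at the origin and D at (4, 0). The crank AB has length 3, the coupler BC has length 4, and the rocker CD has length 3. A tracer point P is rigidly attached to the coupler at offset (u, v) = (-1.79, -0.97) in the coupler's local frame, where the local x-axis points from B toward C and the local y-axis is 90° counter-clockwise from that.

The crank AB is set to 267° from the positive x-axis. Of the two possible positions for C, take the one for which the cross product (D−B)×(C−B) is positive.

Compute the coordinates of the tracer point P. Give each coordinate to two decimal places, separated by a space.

A=(0,0), D=(4.00,0)
B = A + 3.00·(cos267°, sin267°) = (-0.1570, -2.9959)
|BD| = 5.1241
circle(B,4.00) ∩ circle(D,3.00): a=3.2451, h=2.3387
  candidates: C₊=(1.1083,0.7987) cross=11.984; C₋=(3.8430,-2.9959) cross=-11.984
  mode + wants cross > 0 → take C=(1.1083,0.7987) (cross=11.984)
ex = (C−B)/|BC| = (0.3163,0.9487); ey = (-0.9487,0.3163)
P = B + -1.79·ex + -0.97·ey = (0.1970,-5.0008)

0.20 -5.00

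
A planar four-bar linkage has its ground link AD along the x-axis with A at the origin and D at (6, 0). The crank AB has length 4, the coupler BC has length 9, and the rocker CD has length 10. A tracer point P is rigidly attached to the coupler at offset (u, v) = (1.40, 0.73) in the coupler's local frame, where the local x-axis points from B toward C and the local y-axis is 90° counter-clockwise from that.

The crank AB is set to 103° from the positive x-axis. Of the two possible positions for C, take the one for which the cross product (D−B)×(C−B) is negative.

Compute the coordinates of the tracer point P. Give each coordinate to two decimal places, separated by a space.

A=(0,0), D=(6.00,0)
B = A + 4.00·(cos103°, sin103°) = (-0.8998, 3.8975)
|BD| = 7.9245
circle(B,9.00) ∩ circle(D,10.00): a=2.7634, h=8.5652
  candidates: C₊=(5.7189,9.9960) cross=67.875; C₋=(-2.7063,-4.9194) cross=-67.875
  mode - wants cross < 0 → take C=(-2.7063,-4.9194) (cross=-67.875)
ex = (C−B)/|BC| = (-0.2007,-0.9796); ey = (0.9796,-0.2007)
P = B + 1.40·ex + 0.73·ey = (-0.4657,2.3794)

-0.47 2.38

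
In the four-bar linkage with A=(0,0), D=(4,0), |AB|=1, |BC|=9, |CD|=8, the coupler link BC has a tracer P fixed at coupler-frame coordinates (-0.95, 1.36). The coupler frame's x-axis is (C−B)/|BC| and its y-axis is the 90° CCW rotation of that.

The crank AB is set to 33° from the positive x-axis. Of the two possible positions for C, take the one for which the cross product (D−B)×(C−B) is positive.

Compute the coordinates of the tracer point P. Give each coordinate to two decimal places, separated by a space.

-0.82 0.63

A=(0,0), D=(4.00,0)
B = A + 1.00·(cos33°, sin33°) = (0.8387, 0.5446)
|BD| = 3.2079
circle(B,9.00) ∩ circle(D,8.00): a=4.2537, h=7.9314
  candidates: C₊=(6.3772,7.6387) cross=25.443; C₋=(3.6840,-7.9938) cross=-25.443
  mode + wants cross > 0 → take C=(6.3772,7.6387) (cross=25.443)
ex = (C−B)/|BC| = (0.6154,0.7882); ey = (-0.7882,0.6154)
P = B + -0.95·ex + 1.36·ey = (-0.8179,0.6328)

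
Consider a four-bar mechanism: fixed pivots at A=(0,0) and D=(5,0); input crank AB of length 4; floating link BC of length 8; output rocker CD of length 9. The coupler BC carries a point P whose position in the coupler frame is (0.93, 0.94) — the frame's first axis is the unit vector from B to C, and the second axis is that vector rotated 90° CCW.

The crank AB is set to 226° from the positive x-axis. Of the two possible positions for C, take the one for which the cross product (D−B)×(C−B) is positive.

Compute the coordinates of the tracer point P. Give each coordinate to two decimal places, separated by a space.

A=(0,0), D=(5.00,0)
B = A + 4.00·(cos226°, sin226°) = (-2.7786, -2.8774)
|BD| = 8.2938
circle(B,8.00) ∩ circle(D,9.00): a=3.1220, h=7.3657
  candidates: C₊=(-2.4059,5.1140) cross=61.089; C₋=(2.7048,-8.7024) cross=-61.089
  mode + wants cross > 0 → take C=(-2.4059,5.1140) (cross=61.089)
ex = (C−B)/|BC| = (0.0466,0.9989); ey = (-0.9989,0.0466)
P = B + 0.93·ex + 0.94·ey = (-3.6743,-1.9046)

-3.67 -1.90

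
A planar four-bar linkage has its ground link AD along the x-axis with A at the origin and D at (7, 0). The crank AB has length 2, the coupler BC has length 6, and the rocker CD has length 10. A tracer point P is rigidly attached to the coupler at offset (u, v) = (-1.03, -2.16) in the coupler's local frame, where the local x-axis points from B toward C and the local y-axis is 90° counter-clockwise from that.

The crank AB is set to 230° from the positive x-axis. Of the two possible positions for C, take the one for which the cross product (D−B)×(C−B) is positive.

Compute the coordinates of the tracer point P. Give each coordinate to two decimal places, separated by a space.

0.98 -2.31

A=(0,0), D=(7.00,0)
B = A + 2.00·(cos230°, sin230°) = (-1.2856, -1.5321)
|BD| = 8.4260
circle(B,6.00) ∩ circle(D,10.00): a=0.4153, h=5.9856
  candidates: C₊=(-1.9656,4.4293) cross=50.435; C₋=(0.2111,-7.3424) cross=-50.435
  mode + wants cross > 0 → take C=(-1.9656,4.4293) (cross=50.435)
ex = (C−B)/|BC| = (-0.1133,0.9936); ey = (-0.9936,-0.1133)
P = B + -1.03·ex + -2.16·ey = (0.9772,-2.3106)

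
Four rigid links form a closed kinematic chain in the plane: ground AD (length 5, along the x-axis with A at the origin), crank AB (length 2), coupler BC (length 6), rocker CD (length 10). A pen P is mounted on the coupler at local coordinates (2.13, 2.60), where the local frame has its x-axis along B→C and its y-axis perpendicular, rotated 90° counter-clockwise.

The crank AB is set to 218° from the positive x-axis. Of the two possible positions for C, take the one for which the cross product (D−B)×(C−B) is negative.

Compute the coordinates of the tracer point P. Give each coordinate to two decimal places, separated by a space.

A=(0,0), D=(5.00,0)
B = A + 2.00·(cos218°, sin218°) = (-1.5760, -1.2313)
|BD| = 6.6903
circle(B,6.00) ∩ circle(D,10.00): a=-1.4379, h=5.8252
  candidates: C₊=(-4.0614,4.2297) cross=38.972; C₋=(-1.9172,-7.2216) cross=-38.972
  mode - wants cross < 0 → take C=(-1.9172,-7.2216) (cross=-38.972)
ex = (C−B)/|BC| = (-0.0569,-0.9984); ey = (0.9984,-0.0569)
P = B + 2.13·ex + 2.60·ey = (0.8986,-3.5057)

0.90 -3.51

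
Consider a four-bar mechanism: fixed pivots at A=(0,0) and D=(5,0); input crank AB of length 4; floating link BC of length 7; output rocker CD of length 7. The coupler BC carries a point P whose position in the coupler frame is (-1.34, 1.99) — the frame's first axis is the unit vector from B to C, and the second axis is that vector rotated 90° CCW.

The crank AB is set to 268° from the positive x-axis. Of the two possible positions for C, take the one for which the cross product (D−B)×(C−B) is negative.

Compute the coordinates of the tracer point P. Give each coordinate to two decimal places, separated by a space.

A=(0,0), D=(5.00,0)
B = A + 4.00·(cos268°, sin268°) = (-0.1396, -3.9976)
|BD| = 6.5112
circle(B,7.00) ∩ circle(D,7.00): a=3.2556, h=6.1969
  candidates: C₊=(-1.3744,2.8927) cross=40.349; C₋=(6.2348,-6.8902) cross=-40.349
  mode - wants cross < 0 → take C=(6.2348,-6.8902) (cross=-40.349)
ex = (C−B)/|BC| = (0.9106,-0.4132); ey = (0.4132,0.9106)
P = B + -1.34·ex + 1.99·ey = (-0.5375,-1.6317)

-0.54 -1.63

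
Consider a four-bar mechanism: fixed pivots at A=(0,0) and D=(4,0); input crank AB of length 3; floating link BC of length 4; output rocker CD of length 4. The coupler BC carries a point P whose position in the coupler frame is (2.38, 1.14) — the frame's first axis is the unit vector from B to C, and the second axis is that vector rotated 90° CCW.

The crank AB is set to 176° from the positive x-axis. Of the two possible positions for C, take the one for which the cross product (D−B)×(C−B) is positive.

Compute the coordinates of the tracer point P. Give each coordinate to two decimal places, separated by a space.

A=(0,0), D=(4.00,0)
B = A + 3.00·(cos176°, sin176°) = (-2.9927, 0.2093)
|BD| = 6.9958
circle(B,4.00) ∩ circle(D,4.00): a=3.4979, h=1.9403
  candidates: C₊=(0.5617,2.0440) cross=13.574; C₋=(0.4456,-1.8348) cross=-13.574
  mode + wants cross > 0 → take C=(0.5617,2.0440) (cross=13.574)
ex = (C−B)/|BC| = (0.8886,0.4587); ey = (-0.4587,0.8886)
P = B + 2.38·ex + 1.14·ey = (-1.4007,2.3140)

-1.40 2.31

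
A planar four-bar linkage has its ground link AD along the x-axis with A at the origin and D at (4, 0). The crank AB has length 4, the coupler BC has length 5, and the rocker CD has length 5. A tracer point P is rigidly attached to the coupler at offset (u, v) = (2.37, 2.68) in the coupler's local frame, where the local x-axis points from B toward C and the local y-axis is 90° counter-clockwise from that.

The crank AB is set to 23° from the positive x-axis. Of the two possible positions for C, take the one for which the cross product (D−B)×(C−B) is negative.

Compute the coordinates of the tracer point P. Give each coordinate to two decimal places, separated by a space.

A=(0,0), D=(4.00,0)
B = A + 4.00·(cos23°, sin23°) = (3.6820, 1.5629)
|BD| = 1.5949
circle(B,5.00) ∩ circle(D,5.00): a=0.7975, h=4.9360
  candidates: C₊=(8.6779,1.7655) cross=7.873; C₋=(-0.9959,-0.2026) cross=-7.873
  mode - wants cross < 0 → take C=(-0.9959,-0.2026) (cross=-7.873)
ex = (C−B)/|BC| = (-0.9356,-0.3531); ey = (0.3531,-0.9356)
P = B + 2.37·ex + 2.68·ey = (2.4110,-1.7813)

2.41 -1.78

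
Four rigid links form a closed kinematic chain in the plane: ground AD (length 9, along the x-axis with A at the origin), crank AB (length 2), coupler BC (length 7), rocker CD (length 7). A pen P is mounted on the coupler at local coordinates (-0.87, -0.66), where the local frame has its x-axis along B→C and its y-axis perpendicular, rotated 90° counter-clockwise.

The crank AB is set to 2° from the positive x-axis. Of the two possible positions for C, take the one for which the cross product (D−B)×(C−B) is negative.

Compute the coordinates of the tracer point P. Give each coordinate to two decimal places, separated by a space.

A=(0,0), D=(9.00,0)
B = A + 2.00·(cos2°, sin2°) = (1.9988, 0.0698)
|BD| = 7.0016
circle(B,7.00) ∩ circle(D,7.00): a=3.5008, h=6.0617
  candidates: C₊=(5.5598,6.0963) cross=42.442; C₋=(5.4390,-6.0265) cross=-42.442
  mode - wants cross < 0 → take C=(5.4390,-6.0265) (cross=-42.442)
ex = (C−B)/|BC| = (0.4915,-0.8709); ey = (0.8709,0.4915)
P = B + -0.87·ex + -0.66·ey = (0.9964,0.5031)

1.00 0.50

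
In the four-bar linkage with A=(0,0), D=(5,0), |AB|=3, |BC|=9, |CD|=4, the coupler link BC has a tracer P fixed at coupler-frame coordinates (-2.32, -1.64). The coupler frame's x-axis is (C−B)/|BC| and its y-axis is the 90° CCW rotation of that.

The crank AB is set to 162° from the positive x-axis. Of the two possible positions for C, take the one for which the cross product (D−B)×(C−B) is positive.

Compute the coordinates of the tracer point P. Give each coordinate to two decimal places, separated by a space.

A=(0,0), D=(5.00,0)
B = A + 3.00·(cos162°, sin162°) = (-2.8532, 0.9271)
|BD| = 7.9077
circle(B,9.00) ∩ circle(D,4.00): a=8.0638, h=3.9970
  candidates: C₊=(5.6236,3.9511) cross=31.607; C₋=(4.6864,-3.9877) cross=-31.607
  mode + wants cross > 0 → take C=(5.6236,3.9511) (cross=31.607)
ex = (C−B)/|BC| = (0.9419,0.3360); ey = (-0.3360,0.9419)
P = B + -2.32·ex + -1.64·ey = (-4.4872,-1.3971)

-4.49 -1.40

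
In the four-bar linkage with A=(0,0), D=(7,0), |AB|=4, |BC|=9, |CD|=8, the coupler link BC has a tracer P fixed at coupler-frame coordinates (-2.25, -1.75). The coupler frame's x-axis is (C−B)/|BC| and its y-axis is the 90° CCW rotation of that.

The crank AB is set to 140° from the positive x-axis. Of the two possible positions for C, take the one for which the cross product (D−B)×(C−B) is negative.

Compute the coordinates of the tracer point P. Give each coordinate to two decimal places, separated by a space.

A=(0,0), D=(7.00,0)
B = A + 4.00·(cos140°, sin140°) = (-3.0642, 2.5712)
|BD| = 10.3874
circle(B,9.00) ∩ circle(D,8.00): a=6.0120, h=6.6974
  candidates: C₊=(4.4185,7.5721) cross=69.569; C₋=(1.1030,-5.4060) cross=-69.569
  mode - wants cross < 0 → take C=(1.1030,-5.4060) (cross=-69.569)
ex = (C−B)/|BC| = (0.4630,-0.8864); ey = (0.8864,0.4630)
P = B + -2.25·ex + -1.75·ey = (-5.6571,3.7552)

-5.66 3.76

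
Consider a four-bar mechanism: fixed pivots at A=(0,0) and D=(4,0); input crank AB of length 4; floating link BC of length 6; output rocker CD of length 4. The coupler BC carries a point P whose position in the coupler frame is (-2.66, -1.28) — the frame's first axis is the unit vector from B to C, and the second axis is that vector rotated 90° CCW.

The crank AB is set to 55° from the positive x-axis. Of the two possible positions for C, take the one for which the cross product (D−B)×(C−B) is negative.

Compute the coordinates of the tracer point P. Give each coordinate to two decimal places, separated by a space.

A=(0,0), D=(4.00,0)
B = A + 4.00·(cos55°, sin55°) = (2.2943, 3.2766)
|BD| = 3.6940
circle(B,6.00) ∩ circle(D,4.00): a=4.5541, h=3.9064
  candidates: C₊=(7.8622,1.0409) cross=14.430; C₋=(0.9321,-2.5667) cross=-14.430
  mode - wants cross < 0 → take C=(0.9321,-2.5667) (cross=-14.430)
ex = (C−B)/|BC| = (-0.2270,-0.9739); ey = (0.9739,-0.2270)
P = B + -2.66·ex + -1.28·ey = (1.6516,6.1578)

1.65 6.16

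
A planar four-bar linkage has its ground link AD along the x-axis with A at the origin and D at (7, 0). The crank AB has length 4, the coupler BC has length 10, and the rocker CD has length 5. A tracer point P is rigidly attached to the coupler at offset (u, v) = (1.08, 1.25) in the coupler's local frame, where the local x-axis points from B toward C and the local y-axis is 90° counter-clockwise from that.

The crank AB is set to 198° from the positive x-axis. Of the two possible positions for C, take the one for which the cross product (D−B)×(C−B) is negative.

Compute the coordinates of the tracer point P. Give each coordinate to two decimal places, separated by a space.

A=(0,0), D=(7.00,0)
B = A + 4.00·(cos198°, sin198°) = (-3.8042, -1.2361)
|BD| = 10.8747
circle(B,10.00) ∩ circle(D,5.00): a=8.8857, h=4.5874
  candidates: C₊=(4.5025,4.3316) cross=49.886; C₋=(5.5453,-4.7837) cross=-49.886
  mode - wants cross < 0 → take C=(5.5453,-4.7837) (cross=-49.886)
ex = (C−B)/|BC| = (0.9350,-0.3548); ey = (0.3548,0.9350)
P = B + 1.08·ex + 1.25·ey = (-2.3510,-0.4505)

-2.35 -0.45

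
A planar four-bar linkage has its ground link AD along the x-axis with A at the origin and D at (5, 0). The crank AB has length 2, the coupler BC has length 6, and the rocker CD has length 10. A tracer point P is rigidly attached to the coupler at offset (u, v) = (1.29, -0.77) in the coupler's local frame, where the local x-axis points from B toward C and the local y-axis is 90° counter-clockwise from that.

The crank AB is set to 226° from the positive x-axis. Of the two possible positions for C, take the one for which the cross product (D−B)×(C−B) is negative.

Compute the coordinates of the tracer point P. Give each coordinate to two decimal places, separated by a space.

A=(0,0), D=(5.00,0)
B = A + 2.00·(cos226°, sin226°) = (-1.3893, -1.4387)
|BD| = 6.5493
circle(B,6.00) ∩ circle(D,10.00): a=-1.6114, h=5.7796
  candidates: C₊=(-4.2309,3.8457) cross=37.852; C₋=(-1.6917,-7.4311) cross=-37.852
  mode - wants cross < 0 → take C=(-1.6917,-7.4311) (cross=-37.852)
ex = (C−B)/|BC| = (-0.0504,-0.9987); ey = (0.9987,-0.0504)
P = B + 1.29·ex + -0.77·ey = (-2.2234,-2.6882)

-2.22 -2.69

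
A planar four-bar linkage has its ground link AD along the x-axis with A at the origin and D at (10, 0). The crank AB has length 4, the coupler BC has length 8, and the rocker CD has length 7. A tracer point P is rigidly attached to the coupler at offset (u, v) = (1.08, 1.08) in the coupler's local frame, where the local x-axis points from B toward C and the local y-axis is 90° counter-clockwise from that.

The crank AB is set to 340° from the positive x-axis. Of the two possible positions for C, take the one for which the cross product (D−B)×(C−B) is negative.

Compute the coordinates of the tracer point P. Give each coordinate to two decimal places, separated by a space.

A=(0,0), D=(10.00,0)
B = A + 4.00·(cos340°, sin340°) = (3.7588, -1.3681)
|BD| = 6.3894
circle(B,8.00) ∩ circle(D,7.00): a=4.3685, h=6.7019
  candidates: C₊=(6.5910,6.1138) cross=42.821; C₋=(9.4610,-6.9792) cross=-42.821
  mode - wants cross < 0 → take C=(9.4610,-6.9792) (cross=-42.821)
ex = (C−B)/|BC| = (0.7128,-0.7014); ey = (0.7014,0.7128)
P = B + 1.08·ex + 1.08·ey = (5.2861,-1.3558)

5.29 -1.36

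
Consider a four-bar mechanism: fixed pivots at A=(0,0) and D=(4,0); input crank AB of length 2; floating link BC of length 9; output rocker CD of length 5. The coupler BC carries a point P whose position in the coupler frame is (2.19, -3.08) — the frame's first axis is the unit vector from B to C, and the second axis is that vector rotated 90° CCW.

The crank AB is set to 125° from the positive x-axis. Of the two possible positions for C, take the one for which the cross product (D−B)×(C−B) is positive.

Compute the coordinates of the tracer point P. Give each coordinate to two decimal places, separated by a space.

A=(0,0), D=(4.00,0)
B = A + 2.00·(cos125°, sin125°) = (-1.1472, 1.6383)
|BD| = 5.4016
circle(B,9.00) ∩ circle(D,5.00): a=7.8845, h=4.3400
  candidates: C₊=(7.6822,3.3825) cross=23.443; C₋=(5.0496,-4.8886) cross=-23.443
  mode + wants cross > 0 → take C=(7.6822,3.3825) (cross=23.443)
ex = (C−B)/|BC| = (0.9810,0.1938); ey = (-0.1938,0.9810)
P = B + 2.19·ex + -3.08·ey = (1.5982,-0.9589)

1.60 -0.96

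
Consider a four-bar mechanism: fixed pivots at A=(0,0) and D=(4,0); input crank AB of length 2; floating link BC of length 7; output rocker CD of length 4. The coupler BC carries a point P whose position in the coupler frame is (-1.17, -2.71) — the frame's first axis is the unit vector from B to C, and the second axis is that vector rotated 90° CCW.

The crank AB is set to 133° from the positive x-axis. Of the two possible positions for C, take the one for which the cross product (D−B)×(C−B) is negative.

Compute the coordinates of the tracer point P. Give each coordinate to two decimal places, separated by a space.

-4.19 0.62

A=(0,0), D=(4.00,0)
B = A + 2.00·(cos133°, sin133°) = (-1.3640, 1.4627)
|BD| = 5.5599
circle(B,7.00) ∩ circle(D,4.00): a=5.7476, h=3.9956
  candidates: C₊=(5.2323,3.8054) cross=22.215; C₋=(3.1300,-3.9042) cross=-22.215
  mode - wants cross < 0 → take C=(3.1300,-3.9042) (cross=-22.215)
ex = (C−B)/|BC| = (0.6420,-0.7667); ey = (0.7667,0.6420)
P = B + -1.17·ex + -2.71·ey = (-4.1929,0.6199)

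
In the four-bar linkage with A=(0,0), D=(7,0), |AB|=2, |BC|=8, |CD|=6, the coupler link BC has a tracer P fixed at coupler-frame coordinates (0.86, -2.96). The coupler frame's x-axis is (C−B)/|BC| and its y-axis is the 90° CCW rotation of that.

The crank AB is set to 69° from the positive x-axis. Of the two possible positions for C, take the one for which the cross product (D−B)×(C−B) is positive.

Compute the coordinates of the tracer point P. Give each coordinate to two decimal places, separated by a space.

A=(0,0), D=(7.00,0)
B = A + 2.00·(cos69°, sin69°) = (0.7167, 1.8672)
|BD| = 6.5548
circle(B,8.00) ∩ circle(D,6.00): a=5.4132, h=5.8904
  candidates: C₊=(7.5836,5.9715) cross=38.611; C₋=(4.2278,-5.3212) cross=-38.611
  mode + wants cross > 0 → take C=(7.5836,5.9715) (cross=38.611)
ex = (C−B)/|BC| = (0.8584,0.5130); ey = (-0.5130,0.8584)
P = B + 0.86·ex + -2.96·ey = (2.9735,-0.2324)

2.97 -0.23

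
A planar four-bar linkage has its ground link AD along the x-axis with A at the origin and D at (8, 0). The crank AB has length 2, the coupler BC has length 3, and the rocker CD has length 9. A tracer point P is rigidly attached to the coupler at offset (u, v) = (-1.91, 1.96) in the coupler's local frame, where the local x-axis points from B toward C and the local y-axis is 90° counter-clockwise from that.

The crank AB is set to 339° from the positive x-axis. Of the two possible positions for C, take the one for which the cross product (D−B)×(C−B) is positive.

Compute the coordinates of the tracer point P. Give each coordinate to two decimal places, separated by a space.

3.11 -3.15

A=(0,0), D=(8.00,0)
B = A + 2.00·(cos339°, sin339°) = (1.8672, -0.7167)
|BD| = 6.1746
circle(B,3.00) ∩ circle(D,9.00): a=-2.7431, h=1.2147
  candidates: C₊=(-0.9984,0.1714) cross=7.500; C₋=(-0.7164,-2.2417) cross=-7.500
  mode + wants cross > 0 → take C=(-0.9984,0.1714) (cross=7.500)
ex = (C−B)/|BC| = (-0.9552,0.2960); ey = (-0.2960,-0.9552)
P = B + -1.91·ex + 1.96·ey = (3.1113,-3.1543)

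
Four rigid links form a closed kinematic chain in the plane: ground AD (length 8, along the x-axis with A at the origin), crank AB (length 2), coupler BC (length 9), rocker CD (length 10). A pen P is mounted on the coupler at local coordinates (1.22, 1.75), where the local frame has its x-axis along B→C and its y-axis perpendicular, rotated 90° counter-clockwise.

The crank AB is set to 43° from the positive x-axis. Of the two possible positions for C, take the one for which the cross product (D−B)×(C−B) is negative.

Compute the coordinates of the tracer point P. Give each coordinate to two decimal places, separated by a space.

A=(0,0), D=(8.00,0)
B = A + 2.00·(cos43°, sin43°) = (1.4627, 1.3640)
|BD| = 6.6781
circle(B,9.00) ∩ circle(D,10.00): a=1.9165, h=8.7936
  candidates: C₊=(5.1349,9.5808) cross=58.724; C₋=(1.5427,-7.6356) cross=-58.724
  mode - wants cross < 0 → take C=(1.5427,-7.6356) (cross=-58.724)
ex = (C−B)/|BC| = (0.0089,-1.0000); ey = (1.0000,0.0089)
P = B + 1.22·ex + 1.75·ey = (3.2235,0.1596)

3.22 0.16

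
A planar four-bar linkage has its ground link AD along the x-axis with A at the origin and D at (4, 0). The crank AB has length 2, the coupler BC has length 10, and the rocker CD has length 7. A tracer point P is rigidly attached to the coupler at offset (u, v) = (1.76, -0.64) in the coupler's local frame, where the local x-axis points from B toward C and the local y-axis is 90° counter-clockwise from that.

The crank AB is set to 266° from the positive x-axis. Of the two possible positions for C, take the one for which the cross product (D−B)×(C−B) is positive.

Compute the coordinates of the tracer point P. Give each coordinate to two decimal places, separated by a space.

A=(0,0), D=(4.00,0)
B = A + 2.00·(cos266°, sin266°) = (-0.1395, -1.9951)
|BD| = 4.5952
circle(B,10.00) ∩ circle(D,7.00): a=7.8469, h=6.1989
  candidates: C₊=(4.2377,6.9960) cross=28.486; C₋=(9.6206,-4.1724) cross=-28.486
  mode + wants cross > 0 → take C=(4.2377,6.9960) (cross=28.486)
ex = (C−B)/|BC| = (0.4377,0.8991); ey = (-0.8991,0.4377)
P = B + 1.76·ex + -0.64·ey = (1.2063,-0.6928)

1.21 -0.69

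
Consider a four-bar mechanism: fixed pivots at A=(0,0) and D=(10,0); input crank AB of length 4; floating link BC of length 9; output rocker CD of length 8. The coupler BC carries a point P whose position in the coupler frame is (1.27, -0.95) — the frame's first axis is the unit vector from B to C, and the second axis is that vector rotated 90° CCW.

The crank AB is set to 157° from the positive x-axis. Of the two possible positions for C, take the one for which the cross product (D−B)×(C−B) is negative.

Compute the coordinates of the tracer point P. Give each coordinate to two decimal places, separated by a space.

A=(0,0), D=(10.00,0)
B = A + 4.00·(cos157°, sin157°) = (-3.6820, 1.5629)
|BD| = 13.7710
circle(B,9.00) ∩ circle(D,8.00): a=7.5027, h=4.9708
  candidates: C₊=(4.3364,5.6501) cross=68.453; C₋=(3.2081,-4.2273) cross=-68.453
  mode - wants cross < 0 → take C=(3.2081,-4.2273) (cross=-68.453)
ex = (C−B)/|BC| = (0.7656,-0.6434); ey = (0.6434,0.7656)
P = B + 1.27·ex + -0.95·ey = (-3.3209,0.0186)

-3.32 0.02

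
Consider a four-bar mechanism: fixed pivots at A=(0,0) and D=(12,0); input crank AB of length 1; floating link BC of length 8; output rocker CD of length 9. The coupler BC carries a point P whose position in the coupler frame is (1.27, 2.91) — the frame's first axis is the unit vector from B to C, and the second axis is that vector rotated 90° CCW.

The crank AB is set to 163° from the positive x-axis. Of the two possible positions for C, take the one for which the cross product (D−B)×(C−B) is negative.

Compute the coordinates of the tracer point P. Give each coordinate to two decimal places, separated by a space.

1.99 1.47

A=(0,0), D=(12.00,0)
B = A + 1.00·(cos163°, sin163°) = (-0.9563, 0.2924)
|BD| = 12.9596
circle(B,8.00) ∩ circle(D,9.00): a=5.8239, h=5.4847
  candidates: C₊=(4.9899,5.6443) cross=71.080; C₋=(4.7424,-5.3223) cross=-71.080
  mode - wants cross < 0 → take C=(4.7424,-5.3223) (cross=-71.080)
ex = (C−B)/|BC| = (0.7123,-0.7018); ey = (0.7018,0.7123)
P = B + 1.27·ex + 2.91·ey = (1.9907,1.4739)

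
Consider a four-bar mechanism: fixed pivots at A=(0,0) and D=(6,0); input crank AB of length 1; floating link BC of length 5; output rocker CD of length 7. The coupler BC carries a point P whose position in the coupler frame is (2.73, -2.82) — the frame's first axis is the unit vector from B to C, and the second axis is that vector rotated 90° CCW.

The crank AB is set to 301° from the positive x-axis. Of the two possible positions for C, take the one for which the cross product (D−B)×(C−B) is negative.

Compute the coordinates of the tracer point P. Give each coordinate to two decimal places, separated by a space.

-1.45 -4.26

A=(0,0), D=(6.00,0)
B = A + 1.00·(cos301°, sin301°) = (0.5150, -0.8572)
|BD| = 5.5515
circle(B,5.00) ∩ circle(D,7.00): a=0.6142, h=4.9621
  candidates: C₊=(0.3557,4.1403) cross=27.547; C₋=(1.8880,-5.6650) cross=-27.547
  mode - wants cross < 0 → take C=(1.8880,-5.6650) (cross=-27.547)
ex = (C−B)/|BC| = (0.2746,-0.9616); ey = (0.9616,0.2746)
P = B + 2.73·ex + -2.82·ey = (-1.4469,-4.2566)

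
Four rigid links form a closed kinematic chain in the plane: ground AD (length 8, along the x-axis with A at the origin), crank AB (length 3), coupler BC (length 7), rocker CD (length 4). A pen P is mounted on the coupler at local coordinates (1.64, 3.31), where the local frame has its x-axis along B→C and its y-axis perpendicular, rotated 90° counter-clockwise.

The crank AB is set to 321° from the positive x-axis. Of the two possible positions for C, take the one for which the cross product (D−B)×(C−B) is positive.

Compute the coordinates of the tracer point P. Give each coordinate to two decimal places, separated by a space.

0.66 1.41

A=(0,0), D=(8.00,0)
B = A + 3.00·(cos321°, sin321°) = (2.3314, -1.8880)
|BD| = 5.9747
circle(B,7.00) ∩ circle(D,4.00): a=5.7490, h=3.9936
  candidates: C₊=(6.5239,3.7177) cross=23.861; C₋=(9.0478,-3.8603) cross=-23.861
  mode + wants cross > 0 → take C=(6.5239,3.7177) (cross=23.861)
ex = (C−B)/|BC| = (0.5989,0.8008); ey = (-0.8008,0.5989)
P = B + 1.64·ex + 3.31·ey = (0.6630,1.4078)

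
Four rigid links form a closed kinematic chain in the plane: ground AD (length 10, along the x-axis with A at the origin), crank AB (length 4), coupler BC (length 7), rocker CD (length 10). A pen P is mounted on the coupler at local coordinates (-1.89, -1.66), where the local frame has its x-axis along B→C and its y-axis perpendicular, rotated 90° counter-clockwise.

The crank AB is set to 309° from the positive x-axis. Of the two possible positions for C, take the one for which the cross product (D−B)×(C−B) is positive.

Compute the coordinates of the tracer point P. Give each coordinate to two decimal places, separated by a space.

A=(0,0), D=(10.00,0)
B = A + 4.00·(cos309°, sin309°) = (2.5173, -3.1086)
|BD| = 8.1027
circle(B,7.00) ∩ circle(D,10.00): a=0.9043, h=6.9413
  candidates: C₊=(0.6894,3.6485) cross=56.244; C₋=(6.0154,-9.1719) cross=-56.244
  mode + wants cross > 0 → take C=(0.6894,3.6485) (cross=56.244)
ex = (C−B)/|BC| = (-0.2611,0.9653); ey = (-0.9653,-0.2611)
P = B + -1.89·ex + -1.66·ey = (4.6132,-4.4995)

4.61 -4.50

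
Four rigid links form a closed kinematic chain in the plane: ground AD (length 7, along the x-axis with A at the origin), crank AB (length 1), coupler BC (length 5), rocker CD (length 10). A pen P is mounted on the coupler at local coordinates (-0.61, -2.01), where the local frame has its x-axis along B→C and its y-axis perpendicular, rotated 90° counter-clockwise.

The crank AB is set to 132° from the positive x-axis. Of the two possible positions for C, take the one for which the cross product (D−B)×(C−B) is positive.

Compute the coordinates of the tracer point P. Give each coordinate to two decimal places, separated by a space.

A=(0,0), D=(7.00,0)
B = A + 1.00·(cos132°, sin132°) = (-0.6691, 0.7431)
|BD| = 7.7051
circle(B,5.00) ∩ circle(D,10.00): a=-1.0144, h=4.8960
  candidates: C₊=(-1.2066,5.7142) cross=37.724; C₋=(-2.1510,-4.0322) cross=-37.724
  mode + wants cross > 0 → take C=(-1.2066,5.7142) (cross=37.724)
ex = (C−B)/|BC| = (-0.1075,0.9942); ey = (-0.9942,-0.1075)
P = B + -0.61·ex + -2.01·ey = (1.3948,0.3527)

1.39 0.35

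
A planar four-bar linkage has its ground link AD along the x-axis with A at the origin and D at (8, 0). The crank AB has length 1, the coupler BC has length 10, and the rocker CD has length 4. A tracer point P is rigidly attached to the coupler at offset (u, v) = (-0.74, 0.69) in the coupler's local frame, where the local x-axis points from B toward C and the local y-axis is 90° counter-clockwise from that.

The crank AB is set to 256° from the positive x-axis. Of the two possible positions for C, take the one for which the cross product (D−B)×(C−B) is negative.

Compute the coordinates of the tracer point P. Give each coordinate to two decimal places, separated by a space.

-0.76 -0.10

A=(0,0), D=(8.00,0)
B = A + 1.00·(cos256°, sin256°) = (-0.2419, -0.9703)
|BD| = 8.2988
circle(B,10.00) ∩ circle(D,4.00): a=9.2104, h=3.8948
  candidates: C₊=(8.4499,3.9746) cross=32.322; C₋=(9.3606,-3.7615) cross=-32.322
  mode - wants cross < 0 → take C=(9.3606,-3.7615) (cross=-32.322)
ex = (C−B)/|BC| = (0.9603,-0.2791); ey = (0.2791,0.9603)
P = B + -0.74·ex + 0.69·ey = (-0.7599,-0.1012)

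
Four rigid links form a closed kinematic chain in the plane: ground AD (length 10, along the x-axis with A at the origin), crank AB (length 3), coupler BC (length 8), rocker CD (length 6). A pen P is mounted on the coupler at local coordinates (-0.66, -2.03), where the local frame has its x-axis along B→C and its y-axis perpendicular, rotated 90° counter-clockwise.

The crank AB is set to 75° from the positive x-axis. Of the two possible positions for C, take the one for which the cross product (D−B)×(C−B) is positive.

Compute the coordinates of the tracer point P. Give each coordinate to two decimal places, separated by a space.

0.88 0.77

A=(0,0), D=(10.00,0)
B = A + 3.00·(cos75°, sin75°) = (0.7765, 2.8978)
|BD| = 9.6680
circle(B,8.00) ∩ circle(D,6.00): a=6.2821, h=4.9533
  candidates: C₊=(8.2544,5.7405) cross=47.889; C₋=(5.2851,-3.7107) cross=-47.889
  mode + wants cross > 0 → take C=(8.2544,5.7405) (cross=47.889)
ex = (C−B)/|BC| = (0.9347,0.3553); ey = (-0.3553,0.9347)
P = B + -0.66·ex + -2.03·ey = (0.8809,0.7657)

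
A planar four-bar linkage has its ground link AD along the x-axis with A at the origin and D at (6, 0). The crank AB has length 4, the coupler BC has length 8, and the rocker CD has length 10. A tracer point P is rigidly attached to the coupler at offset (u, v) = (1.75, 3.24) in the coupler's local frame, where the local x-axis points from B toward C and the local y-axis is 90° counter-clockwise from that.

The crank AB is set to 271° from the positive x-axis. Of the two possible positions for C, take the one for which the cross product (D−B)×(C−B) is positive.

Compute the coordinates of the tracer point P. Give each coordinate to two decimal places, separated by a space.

A=(0,0), D=(6.00,0)
B = A + 4.00·(cos271°, sin271°) = (0.0698, -3.9994)
|BD| = 7.1528
circle(B,8.00) ∩ circle(D,10.00): a=1.0599, h=7.9295
  candidates: C₊=(-3.4851,3.1674) cross=56.718; C₋=(5.3822,-9.9809) cross=-56.718
  mode + wants cross > 0 → take C=(-3.4851,3.1674) (cross=56.718)
ex = (C−B)/|BC| = (-0.4444,0.8958); ey = (-0.8958,-0.4444)
P = B + 1.75·ex + 3.24·ey = (-3.6104,-3.8714)

-3.61 -3.87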